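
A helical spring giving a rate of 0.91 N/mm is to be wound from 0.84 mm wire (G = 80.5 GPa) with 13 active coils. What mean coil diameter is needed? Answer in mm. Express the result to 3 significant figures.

D = (Gd⁴/(8N_a·k))^(1/3) = (80.5×10³·0.84⁴/(8·13·0.91))^(1/3)
  = (423.485)^(1/3) = 7.5095 mm

7.51 mm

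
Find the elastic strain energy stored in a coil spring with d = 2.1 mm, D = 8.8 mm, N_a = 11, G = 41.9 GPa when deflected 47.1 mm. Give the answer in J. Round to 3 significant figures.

k = Gd⁴/(8D³N_a) = (41.9×10³)(2.1⁴)/(8·8.8³·11) = 13.588 N/mm
U = ½kδ² = 0.5 × 13.588 × 47.1² = 15072 N·mm = 15.072 J

15.1 J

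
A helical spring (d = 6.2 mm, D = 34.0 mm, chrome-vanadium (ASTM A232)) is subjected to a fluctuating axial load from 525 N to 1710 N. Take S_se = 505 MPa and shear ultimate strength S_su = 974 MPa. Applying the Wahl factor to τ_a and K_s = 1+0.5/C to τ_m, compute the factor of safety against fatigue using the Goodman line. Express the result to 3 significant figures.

1.00

C = D/d = 34.0/6.2 = 5.4839; K_W = (4C−1)/(4C−4)+0.615/C = 1.2794; K_s = 1+0.5/C = 1.0912
F_a = (F_max−F_min)/2 = 592.5 N; F_m = (F_max+F_min)/2 = 1117.5 N
τ_a = K_W·8F_aD/(πd³) = 1.2794 × 215.24 = 275.39 MPa
τ_m = K_s·8F_mD/(πd³) = 1.0912 × 405.97 = 442.98 MPa
Goodman: 1/n_f = τ_a/S_se + τ_m/S_su = 275.39/505 + 442.98/974 = 0.54532 + 0.45481 = 1.0001
n_f = 1/1.0001 = 0.9999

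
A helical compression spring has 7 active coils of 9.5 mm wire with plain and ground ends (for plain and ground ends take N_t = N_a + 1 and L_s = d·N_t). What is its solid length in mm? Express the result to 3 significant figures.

76.0 mm

plain and ground ends: N_t = N_a + 1 = 7 + 1 = 8
L_s = d·N_t = 9.5 × 8 = 76 mm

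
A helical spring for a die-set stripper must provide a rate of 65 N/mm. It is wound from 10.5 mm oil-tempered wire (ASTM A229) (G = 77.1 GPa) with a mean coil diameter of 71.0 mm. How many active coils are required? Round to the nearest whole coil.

5

N_a = Gd⁴/(8D³k) = (77.1×10³ × 10.5⁴)/(8 × 71.0³ × 65)
    = 9.37155e+08 / 1.86114e+08 = 5.035 → 5 coils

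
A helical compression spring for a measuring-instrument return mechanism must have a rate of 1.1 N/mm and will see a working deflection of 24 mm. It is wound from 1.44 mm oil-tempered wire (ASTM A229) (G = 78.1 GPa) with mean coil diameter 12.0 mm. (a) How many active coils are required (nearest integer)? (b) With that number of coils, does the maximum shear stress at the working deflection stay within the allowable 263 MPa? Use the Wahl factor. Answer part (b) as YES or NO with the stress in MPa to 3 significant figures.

(a) 22 coils; (b) NO, τ_max = 319 MPa

N_a = Gd⁴/(8D³k) = (78.1×10³)(1.44⁴)/(8·12.0³·1.1) = 22.08 → N_a = 22
Actual rate k = Gd⁴/(8D³·22) = 1.1042 N/mm
Working load F = kδ = 1.1042·24 = 26.501 N
C = 12.0/1.44 = 8.3333; K_W = (4C−1)/(4C−4)+0.615/C = 1.1761
τ_max = K_W·8FD/(πd³) = 1.1761·271.2 = 318.95 MPa
τ_max > 263 MPa → exceeds allowable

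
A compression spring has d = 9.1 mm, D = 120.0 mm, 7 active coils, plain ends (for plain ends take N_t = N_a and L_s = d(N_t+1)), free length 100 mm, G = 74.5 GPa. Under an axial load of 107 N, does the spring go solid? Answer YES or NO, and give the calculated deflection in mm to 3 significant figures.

NO, δ = 20.3 mm

k = Gd⁴/(8D³N_a) = (74.5×10³)(9.1⁴)/(8·120.0³·7) = 5.2795 N/mm
N_t = 7; L_s = 9.1·8 = 72.8 mm; δ_solid = L₀ − L_s = 100 − 72.8 = 27.2 mm
δ = F/k = 107/5.2795 = 20.267 mm
δ < δ_solid → spring does not go solid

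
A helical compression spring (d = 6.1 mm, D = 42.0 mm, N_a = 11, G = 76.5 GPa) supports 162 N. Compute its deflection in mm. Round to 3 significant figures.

9.97 mm

k = Gd⁴/(8D³N_a) = (76.5×10³)(6.1⁴)/(8·42.0³·11) = 16.246 N/mm
δ = F/k = 162 / 16.246 = 9.9716 mm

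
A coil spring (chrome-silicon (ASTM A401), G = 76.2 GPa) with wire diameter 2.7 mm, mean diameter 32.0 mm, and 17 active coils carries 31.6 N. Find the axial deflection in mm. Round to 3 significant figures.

k = Gd⁴/(8D³N_a) = (76.2×10³)(2.7⁴)/(8·32.0³·17) = 0.9087 N/mm
δ = F/k = 31.6 / 0.9087 = 34.775 mm

34.8 mm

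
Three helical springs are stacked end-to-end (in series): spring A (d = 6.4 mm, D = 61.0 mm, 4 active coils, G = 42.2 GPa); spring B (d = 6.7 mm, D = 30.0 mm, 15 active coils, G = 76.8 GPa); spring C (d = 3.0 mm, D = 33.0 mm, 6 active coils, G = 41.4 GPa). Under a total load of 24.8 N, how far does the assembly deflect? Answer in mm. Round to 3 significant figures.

15.8 mm

k_A = Gd⁴/(8D³N_a) = (42.2×10³)(6.4⁴)/(8·61.0³·4) = 9.7475 N/mm
k_B = Gd⁴/(8D³N_a) = (76.8×10³)(6.7⁴)/(8·30.0³·15) = 47.766 N/mm
k_C = Gd⁴/(8D³N_a) = (41.4×10³)(3.0⁴)/(8·33.0³·6) = 1.944 N/mm
Series: 1/k_eq = 1/9.7475 + 1/47.766 + 1/1.944 = 0.63792; k_eq = 1.5676 N/mm
δ = F/k_eq = 24.8/1.5676 = 15.82 mm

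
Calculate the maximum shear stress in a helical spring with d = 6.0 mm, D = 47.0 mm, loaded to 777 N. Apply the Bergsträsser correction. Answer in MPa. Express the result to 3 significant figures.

Spring index C = D/d = 47.0/6.0 = 7.8333
K_B = (4C+2)/(4C−3) = 33.333/28.333 = 1.1765
τ₀ = 8FD/(πd³) = 8·777·47.0/(π·6.0³) = 292152/678.58 = 430.53 MPa
τ_max = K·τ₀ = 1.1765 × 430.53 = 506.51 MPa

507 MPa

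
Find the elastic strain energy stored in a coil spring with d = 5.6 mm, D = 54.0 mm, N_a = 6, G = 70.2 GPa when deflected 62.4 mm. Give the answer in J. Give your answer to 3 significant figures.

k = Gd⁴/(8D³N_a) = (70.2×10³)(5.6⁴)/(8·54.0³·6) = 9.1341 N/mm
U = ½kδ² = 0.5 × 9.1341 × 62.4² = 17783 N·mm = 17.783 J

17.8 J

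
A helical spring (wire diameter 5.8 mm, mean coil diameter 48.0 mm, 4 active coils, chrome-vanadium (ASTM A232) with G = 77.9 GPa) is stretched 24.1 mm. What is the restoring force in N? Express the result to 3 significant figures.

k = Gd⁴/(8D³N_a) = (77.9×10³)(5.8⁴)/(8·48.0³·4) = 24.91 N/mm
F = k·δ = 24.91 × 24.1 = 600.33 N

600 N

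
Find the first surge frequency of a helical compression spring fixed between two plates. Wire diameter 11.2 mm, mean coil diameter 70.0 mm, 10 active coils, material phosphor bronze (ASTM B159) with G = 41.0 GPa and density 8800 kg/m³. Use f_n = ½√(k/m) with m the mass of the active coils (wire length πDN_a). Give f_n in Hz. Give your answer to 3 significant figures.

55.5 Hz

k = Gd⁴/(8D³N_a) = (41.0×10³)(11.2⁴)/(8·70.0³·10) = 23.511 N/mm = 23511 N/m
Wire length L = πDN_a = π·70.0·10 = 2199.1 mm
m = ρ·(πd²/4)·L = 8800 × 98.52×10⁻⁶ m² × 2.1991 m = 1.9066 kg
f_n = ½√(k/m) = 0.5·√(23511/1.9066) = 0.5·√(12331) = 55.524 Hz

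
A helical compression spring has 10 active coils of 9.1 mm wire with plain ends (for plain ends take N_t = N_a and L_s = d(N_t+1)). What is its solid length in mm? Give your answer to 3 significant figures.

100 mm

plain ends: N_t = N_a = 10
L_s = d·(N_t+1) = 9.1 × 11 = 100.1 mm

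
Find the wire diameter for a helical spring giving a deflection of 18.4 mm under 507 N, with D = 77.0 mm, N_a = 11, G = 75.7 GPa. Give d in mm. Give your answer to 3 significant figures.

11.0 mm

Required rate k = F/δ = 507/18.4 = 27.554 N/mm
d = (8D³N_a·k / G)^(1/4) = (8·77.0³·11·27.554 / (75.7×10³))^0.25
  = (14623)^0.25 = 10.9967 mm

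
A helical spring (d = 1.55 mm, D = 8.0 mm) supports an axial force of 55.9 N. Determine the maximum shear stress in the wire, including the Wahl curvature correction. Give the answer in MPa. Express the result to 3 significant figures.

397 MPa

Spring index C = D/d = 8.0/1.55 = 5.1613
K_W = (4C−1)/(4C−4) + 0.615/C = 19.645/16.645 + 0.1192 = 1.2994
τ₀ = 8FD/(πd³) = 8·55.9·8.0/(π·1.55³) = 3577.6/11.699 = 305.81 MPa
τ_max = K·τ₀ = 1.2994 × 305.81 = 397.36 MPa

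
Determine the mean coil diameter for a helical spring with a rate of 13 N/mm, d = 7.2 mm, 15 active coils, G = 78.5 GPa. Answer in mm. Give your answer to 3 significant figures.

D = (Gd⁴/(8N_a·k))^(1/3) = (78.5×10³·7.2⁴/(8·15·13))^(1/3)
  = (135231)^(1/3) = 51.3285 mm

51.3 mm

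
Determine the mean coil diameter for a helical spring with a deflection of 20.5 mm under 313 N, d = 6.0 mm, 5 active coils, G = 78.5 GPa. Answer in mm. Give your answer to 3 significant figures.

Required rate k = F/δ = 313/20.5 = 15.268 N/mm
D = (Gd⁴/(8N_a·k))^(1/3) = (78.5×10³·6.0⁴/(8·5·15.268))^(1/3)
  = (166581)^(1/3) = 55.0226 mm

55.0 mm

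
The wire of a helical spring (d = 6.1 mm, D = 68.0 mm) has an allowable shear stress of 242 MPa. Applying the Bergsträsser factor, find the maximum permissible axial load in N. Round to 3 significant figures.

283 N

C = D/d = 68.0/6.1 = 11.1475
K_B = (4C+2)/(4C−3) = 46.590/41.590 = 1.1202
τ_max = K·8FD/(πd³) → F_max = τ_allow·πd³/(8DK)
F_max = 242·π·6.1³/(8·68.0·1.1202) = 1.7257e+05/609.4 = 283.17 N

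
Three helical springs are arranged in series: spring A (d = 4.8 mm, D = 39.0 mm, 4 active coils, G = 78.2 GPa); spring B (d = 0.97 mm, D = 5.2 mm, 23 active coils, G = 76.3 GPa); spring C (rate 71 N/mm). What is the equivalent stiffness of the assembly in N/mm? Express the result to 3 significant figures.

k_A = Gd⁴/(8D³N_a) = (78.2×10³)(4.8⁴)/(8·39.0³·4) = 21.869 N/mm
k_B = Gd⁴/(8D³N_a) = (76.3×10³)(0.97⁴)/(8·5.2³·23) = 2.6109 N/mm
Series: 1/k_eq = 1/21.869 + 1/2.6109 + 1/71 = 0.44283; k_eq = 2.2582 N/mm

2.26 N/mm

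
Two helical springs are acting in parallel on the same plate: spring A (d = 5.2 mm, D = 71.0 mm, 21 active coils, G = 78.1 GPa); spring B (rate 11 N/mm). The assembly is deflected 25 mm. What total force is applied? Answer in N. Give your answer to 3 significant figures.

299 N

k_A = Gd⁴/(8D³N_a) = (78.1×10³)(5.2⁴)/(8·71.0³·21) = 0.94969 N/mm
Parallel: k_eq = 0.94969 + 11 = 11.95 N/mm
F = k_eq·δ = 11.95·25 = 298.74 N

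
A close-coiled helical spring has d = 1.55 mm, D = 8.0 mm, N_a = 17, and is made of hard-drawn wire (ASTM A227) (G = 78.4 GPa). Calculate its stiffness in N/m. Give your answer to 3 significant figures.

k = Gd⁴/(8D³N_a) = (78.4×10³ × 1.55⁴) / (8 × 8.0³ × 17)
  = 452525 / 69632 = 6.4988 N/mm = 6498.8 N/m

6500 N/m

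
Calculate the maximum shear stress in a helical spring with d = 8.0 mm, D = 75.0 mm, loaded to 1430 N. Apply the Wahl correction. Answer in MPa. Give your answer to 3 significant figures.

616 MPa

Spring index C = D/d = 75.0/8.0 = 9.3750
K_W = (4C−1)/(4C−4) + 0.615/C = 36.500/33.500 + 0.0656 = 1.1552
τ₀ = 8FD/(πd³) = 8·1430·75.0/(π·8.0³) = 858000/1608.5 = 533.42 MPa
τ_max = K·τ₀ = 1.1552 × 533.42 = 616.18 MPa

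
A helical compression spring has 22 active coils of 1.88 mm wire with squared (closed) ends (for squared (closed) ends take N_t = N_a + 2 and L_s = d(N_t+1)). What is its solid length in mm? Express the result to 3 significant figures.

47.0 mm

squared (closed) ends: N_t = N_a + 2 = 22 + 2 = 24
L_s = d·(N_t+1) = 1.88 × 25 = 47 mm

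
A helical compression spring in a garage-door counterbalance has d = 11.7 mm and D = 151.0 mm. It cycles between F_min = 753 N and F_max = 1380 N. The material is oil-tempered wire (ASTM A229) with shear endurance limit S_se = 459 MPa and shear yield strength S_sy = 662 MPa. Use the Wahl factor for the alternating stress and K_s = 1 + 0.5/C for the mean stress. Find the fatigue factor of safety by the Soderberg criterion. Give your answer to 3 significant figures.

1.71

C = D/d = 151.0/11.7 = 12.9060; K_W = (4C−1)/(4C−4)+0.615/C = 1.1106; K_s = 1+0.5/C = 1.0387
F_a = (F_max−F_min)/2 = 313.5 N; F_m = (F_max+F_min)/2 = 1066.5 N
τ_a = K_W·8F_aD/(πd³) = 1.1106 × 75.266 = 83.594 MPa
τ_m = K_s·8F_mD/(πd³) = 1.0387 × 256.05 = 265.97 MPa
Soderberg: 1/n_f = τ_a/S_se + τ_m/S_sy = 83.594/459 + 265.97/662 = 0.18212 + 0.40176 = 0.58388
n_f = 1/0.58388 = 1.713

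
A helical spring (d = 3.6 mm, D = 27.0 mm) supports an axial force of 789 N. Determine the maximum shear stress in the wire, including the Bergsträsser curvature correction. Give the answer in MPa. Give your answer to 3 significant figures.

1380 MPa

Spring index C = D/d = 27.0/3.6 = 7.5000
K_B = (4C+2)/(4C−3) = 32.000/27.000 = 1.1852
τ₀ = 8FD/(πd³) = 8·789·27.0/(π·3.6³) = 170424/146.57 = 1162.7 MPa
τ_max = K·τ₀ = 1.1852 × 1162.7 = 1378 MPa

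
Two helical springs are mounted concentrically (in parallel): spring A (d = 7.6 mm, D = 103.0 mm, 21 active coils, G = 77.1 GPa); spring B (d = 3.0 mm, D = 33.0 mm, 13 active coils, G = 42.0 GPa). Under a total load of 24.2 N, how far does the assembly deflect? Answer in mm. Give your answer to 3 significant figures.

10.5 mm

k_A = Gd⁴/(8D³N_a) = (77.1×10³)(7.6⁴)/(8·103.0³·21) = 1.4012 N/mm
k_B = Gd⁴/(8D³N_a) = (42.0×10³)(3.0⁴)/(8·33.0³·13) = 0.91025 N/mm
Parallel: k_eq = 1.4012 + 0.91025 = 2.3114 N/mm
δ = F/k_eq = 24.2/2.3114 = 10.47 mm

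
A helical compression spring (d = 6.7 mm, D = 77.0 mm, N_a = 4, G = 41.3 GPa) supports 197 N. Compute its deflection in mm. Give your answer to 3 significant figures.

34.6 mm

k = Gd⁴/(8D³N_a) = (41.3×10³)(6.7⁴)/(8·77.0³·4) = 5.6967 N/mm
δ = F/k = 197 / 5.6967 = 34.581 mm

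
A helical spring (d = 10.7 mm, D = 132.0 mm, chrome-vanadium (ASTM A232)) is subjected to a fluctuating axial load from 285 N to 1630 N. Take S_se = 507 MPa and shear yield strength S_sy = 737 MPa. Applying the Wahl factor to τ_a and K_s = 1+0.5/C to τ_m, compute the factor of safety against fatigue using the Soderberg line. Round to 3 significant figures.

1.29

C = D/d = 132.0/10.7 = 12.3364; K_W = (4C−1)/(4C−4)+0.615/C = 1.1160; K_s = 1+0.5/C = 1.0405
F_a = (F_max−F_min)/2 = 672.5 N; F_m = (F_max+F_min)/2 = 957.5 N
τ_a = K_W·8F_aD/(πd³) = 1.1160 × 184.52 = 205.93 MPa
τ_m = K_s·8F_mD/(πd³) = 1.0405 × 262.73 = 273.37 MPa
Soderberg: 1/n_f = τ_a/S_se + τ_m/S_sy = 205.93/507 + 273.37/737 = 0.40618 + 0.37093 = 0.7771
n_f = 1/0.7771 = 1.287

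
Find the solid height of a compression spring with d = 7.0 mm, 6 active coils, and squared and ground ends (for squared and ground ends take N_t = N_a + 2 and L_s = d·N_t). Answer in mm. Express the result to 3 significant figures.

squared and ground ends: N_t = N_a + 2 = 6 + 2 = 8
L_s = d·N_t = 7.0 × 8 = 56 mm

56.0 mm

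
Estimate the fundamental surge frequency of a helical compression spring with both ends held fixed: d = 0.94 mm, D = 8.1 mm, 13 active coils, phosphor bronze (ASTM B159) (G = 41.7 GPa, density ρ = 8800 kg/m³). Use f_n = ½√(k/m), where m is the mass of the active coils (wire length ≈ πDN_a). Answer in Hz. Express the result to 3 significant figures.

k = Gd⁴/(8D³N_a) = (41.7×10³)(0.94⁴)/(8·8.1³·13) = 0.58906 N/mm = 589.06 N/m
Wire length L = πDN_a = π·8.1·13 = 330.81 mm
m = ρ·(πd²/4)·L = 8800 × 0.69398×10⁻⁶ m² × 0.33081 m = 0.0020203 kg
f_n = ½√(k/m) = 0.5·√(589.06/0.0020203) = 0.5·√(2.9158e+05) = 269.99 Hz

270 Hz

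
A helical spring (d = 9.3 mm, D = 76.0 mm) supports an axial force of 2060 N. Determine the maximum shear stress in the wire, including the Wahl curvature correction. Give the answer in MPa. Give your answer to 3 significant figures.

Spring index C = D/d = 76.0/9.3 = 8.1720
K_W = (4C−1)/(4C−4) + 0.615/C = 31.688/28.688 + 0.0753 = 1.1798
τ₀ = 8FD/(πd³) = 8·2060·76.0/(π·9.3³) = 1.25248e+06/2527 = 495.65 MPa
τ_max = K·τ₀ = 1.1798 × 495.65 = 584.78 MPa

585 MPa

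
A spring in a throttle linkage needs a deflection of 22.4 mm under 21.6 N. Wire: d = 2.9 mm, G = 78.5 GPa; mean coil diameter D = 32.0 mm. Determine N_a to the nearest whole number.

22

Required rate k = F/δ = 21.6/22.4 = 0.96429 N/mm
N_a = Gd⁴/(8D³k) = (78.5×10³ × 2.9⁴)/(8 × 32.0³ × 0.96429)
    = 5.55216e+06 / 252782 = 21.96 → 22 coils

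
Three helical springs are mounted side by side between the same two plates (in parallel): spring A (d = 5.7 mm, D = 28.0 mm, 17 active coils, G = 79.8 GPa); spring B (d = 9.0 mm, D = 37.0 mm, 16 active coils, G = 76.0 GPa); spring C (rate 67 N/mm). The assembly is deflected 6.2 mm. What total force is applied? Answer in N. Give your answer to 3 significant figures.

k_A = Gd⁴/(8D³N_a) = (79.8×10³)(5.7⁴)/(8·28.0³·17) = 28.216 N/mm
k_B = Gd⁴/(8D³N_a) = (76.0×10³)(9.0⁴)/(8·37.0³·16) = 76.907 N/mm
Parallel: k_eq = 28.216 + 76.907 + 67 = 172.12 N/mm
F = k_eq·δ = 172.12·6.2 = 1067.2 N

1070 N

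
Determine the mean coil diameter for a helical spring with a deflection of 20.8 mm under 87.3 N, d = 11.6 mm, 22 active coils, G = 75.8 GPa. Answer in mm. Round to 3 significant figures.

123 mm

Required rate k = F/δ = 87.3/20.8 = 4.1971 N/mm
D = (Gd⁴/(8N_a·k))^(1/3) = (75.8×10³·11.6⁴/(8·22·4.1971))^(1/3)
  = (1.85797e+06)^(1/3) = 122.9360 mm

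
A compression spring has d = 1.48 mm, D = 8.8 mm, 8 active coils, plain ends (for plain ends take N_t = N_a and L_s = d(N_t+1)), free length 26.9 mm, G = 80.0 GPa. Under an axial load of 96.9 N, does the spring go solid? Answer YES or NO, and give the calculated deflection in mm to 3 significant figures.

k = Gd⁴/(8D³N_a) = (80.0×10³)(1.48⁴)/(8·8.8³·8) = 8.8005 N/mm
N_t = 8; L_s = 1.48·9 = 13.32 mm; δ_solid = L₀ − L_s = 26.9 − 13.32 = 13.58 mm
δ = F/k = 96.9/8.8005 = 11.011 mm
δ < δ_solid → spring does not go solid

NO, δ = 11.0 mm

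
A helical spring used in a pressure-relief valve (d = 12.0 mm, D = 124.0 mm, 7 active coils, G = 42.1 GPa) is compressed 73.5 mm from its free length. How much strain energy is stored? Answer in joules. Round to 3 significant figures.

k = Gd⁴/(8D³N_a) = (42.1×10³)(12.0⁴)/(8·124.0³·7) = 8.1762 N/mm
U = ½kδ² = 0.5 × 8.1762 × 73.5² = 22085 N·mm = 22.085 J

22.1 J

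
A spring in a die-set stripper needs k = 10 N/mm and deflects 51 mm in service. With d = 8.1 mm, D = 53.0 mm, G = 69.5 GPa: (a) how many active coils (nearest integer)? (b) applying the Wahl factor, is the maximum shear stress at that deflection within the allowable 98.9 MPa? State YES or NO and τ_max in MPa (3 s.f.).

N_a = Gd⁴/(8D³k) = (69.5×10³)(8.1⁴)/(8·53.0³·10) = 25.12 → N_a = 25
Actual rate k = Gd⁴/(8D³·25) = 10.048 N/mm
Working load F = kδ = 10.048·51 = 512.43 N
C = 53.0/8.1 = 6.5432; K_W = (4C−1)/(4C−4)+0.615/C = 1.2293
τ_max = K_W·8FD/(πd³) = 1.2293·130.14 = 159.98 MPa
τ_max > 98.9 MPa → exceeds allowable

(a) 25 coils; (b) NO, τ_max = 160 MPa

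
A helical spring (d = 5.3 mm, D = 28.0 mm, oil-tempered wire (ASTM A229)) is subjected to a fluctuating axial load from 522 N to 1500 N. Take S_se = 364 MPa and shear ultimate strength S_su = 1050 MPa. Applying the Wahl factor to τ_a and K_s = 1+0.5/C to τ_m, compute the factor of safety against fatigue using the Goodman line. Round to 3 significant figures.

0.749

C = D/d = 28.0/5.3 = 5.2830; K_W = (4C−1)/(4C−4)+0.615/C = 1.2915; K_s = 1+0.5/C = 1.0946
F_a = (F_max−F_min)/2 = 489 N; F_m = (F_max+F_min)/2 = 1011 N
τ_a = K_W·8F_aD/(πd³) = 1.2915 × 234.2 = 302.47 MPa
τ_m = K_s·8F_mD/(πd³) = 1.0946 × 484.2 = 530.02 MPa
Goodman: 1/n_f = τ_a/S_se + τ_m/S_su = 302.47/364 + 530.02/1050 = 0.83096 + 0.50478 = 1.3357
n_f = 1/1.3357 = 0.7486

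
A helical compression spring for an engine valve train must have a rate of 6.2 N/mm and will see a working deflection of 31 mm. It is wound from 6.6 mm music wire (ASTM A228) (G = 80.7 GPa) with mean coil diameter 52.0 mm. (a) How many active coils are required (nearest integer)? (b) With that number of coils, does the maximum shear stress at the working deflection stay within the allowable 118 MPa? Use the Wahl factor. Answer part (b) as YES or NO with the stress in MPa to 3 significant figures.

N_a = Gd⁴/(8D³k) = (80.7×10³)(6.6⁴)/(8·52.0³·6.2) = 21.96 → N_a = 22
Actual rate k = Gd⁴/(8D³·22) = 6.1877 N/mm
Working load F = kδ = 6.1877·31 = 191.82 N
C = 52.0/6.6 = 7.8788; K_W = (4C−1)/(4C−4)+0.615/C = 1.1871
τ_max = K_W·8FD/(πd³) = 1.1871·88.349 = 104.88 MPa
τ_max ≤ 118 MPa → acceptable

(a) 22 coils; (b) YES, τ_max = 105 MPa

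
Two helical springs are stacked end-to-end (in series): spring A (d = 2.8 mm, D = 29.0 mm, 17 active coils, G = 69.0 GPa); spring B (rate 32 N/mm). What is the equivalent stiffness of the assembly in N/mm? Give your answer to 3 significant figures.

k_A = Gd⁴/(8D³N_a) = (69.0×10³)(2.8⁴)/(8·29.0³·17) = 1.2786 N/mm
Series: 1/k_eq = 1/1.2786 + 1/32 = 0.81333; k_eq = 1.2295 N/mm

1.23 N/mm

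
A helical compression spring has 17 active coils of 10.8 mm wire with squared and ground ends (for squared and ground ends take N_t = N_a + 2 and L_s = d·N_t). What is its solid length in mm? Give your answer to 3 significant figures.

squared and ground ends: N_t = N_a + 2 = 17 + 2 = 19
L_s = d·N_t = 10.8 × 19 = 205.2 mm

205 mm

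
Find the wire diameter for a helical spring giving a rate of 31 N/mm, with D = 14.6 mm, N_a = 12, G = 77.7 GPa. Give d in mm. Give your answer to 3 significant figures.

3.30 mm

d = (8D³N_a·k / G)^(1/4) = (8·14.6³·12·31 / (77.7×10³))^0.25
  = (119.2)^0.25 = 3.3042 mm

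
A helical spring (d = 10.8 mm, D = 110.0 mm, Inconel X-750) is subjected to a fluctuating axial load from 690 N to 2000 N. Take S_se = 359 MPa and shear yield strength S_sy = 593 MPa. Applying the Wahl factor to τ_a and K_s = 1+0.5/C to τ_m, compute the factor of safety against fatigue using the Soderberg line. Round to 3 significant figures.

1.01

C = D/d = 110.0/10.8 = 10.1852; K_W = (4C−1)/(4C−4)+0.615/C = 1.1420; K_s = 1+0.5/C = 1.0491
F_a = (F_max−F_min)/2 = 655 N; F_m = (F_max+F_min)/2 = 1345 N
τ_a = K_W·8F_aD/(πd³) = 1.1420 × 145.65 = 166.33 MPa
τ_m = K_s·8F_mD/(πd³) = 1.0491 × 299.08 = 313.76 MPa
Soderberg: 1/n_f = τ_a/S_se + τ_m/S_sy = 166.33/359 + 313.76/593 = 0.46333 + 0.52911 = 0.99243
n_f = 1/0.99243 = 1.008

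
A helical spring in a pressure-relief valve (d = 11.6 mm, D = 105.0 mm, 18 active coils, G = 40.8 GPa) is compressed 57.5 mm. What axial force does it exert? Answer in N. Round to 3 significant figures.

255 N

k = Gd⁴/(8D³N_a) = (40.8×10³)(11.6⁴)/(8·105.0³·18) = 4.4316 N/mm
F = k·δ = 4.4316 × 57.5 = 254.82 N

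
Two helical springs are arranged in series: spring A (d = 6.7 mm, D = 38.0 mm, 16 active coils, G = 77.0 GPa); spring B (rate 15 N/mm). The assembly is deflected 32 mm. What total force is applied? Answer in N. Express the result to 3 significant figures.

286 N

k_A = Gd⁴/(8D³N_a) = (77.0×10³)(6.7⁴)/(8·38.0³·16) = 22.092 N/mm
Series: 1/k_eq = 1/22.092 + 1/15 = 0.11193; k_eq = 8.934 N/mm
F = k_eq·δ = 8.934·32 = 285.89 N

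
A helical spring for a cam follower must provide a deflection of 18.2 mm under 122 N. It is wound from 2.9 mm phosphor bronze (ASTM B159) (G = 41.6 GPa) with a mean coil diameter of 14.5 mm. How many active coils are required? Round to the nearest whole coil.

Required rate k = F/δ = 122/18.2 = 6.7033 N/mm
N_a = Gd⁴/(8D³k) = (41.6×10³ × 2.9⁴)/(8 × 14.5³ × 6.7033)
    = 2.94229e+06 / 163487 = 18 → 18 coils

18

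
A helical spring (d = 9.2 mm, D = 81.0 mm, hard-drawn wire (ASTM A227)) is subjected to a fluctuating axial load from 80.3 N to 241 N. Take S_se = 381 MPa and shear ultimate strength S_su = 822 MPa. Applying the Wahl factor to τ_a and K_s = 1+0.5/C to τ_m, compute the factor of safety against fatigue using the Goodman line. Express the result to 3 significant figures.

C = D/d = 81.0/9.2 = 8.8043; K_W = (4C−1)/(4C−4)+0.615/C = 1.1660; K_s = 1+0.5/C = 1.0568
F_a = (F_max−F_min)/2 = 80.35 N; F_m = (F_max+F_min)/2 = 160.65 N
τ_a = K_W·8F_aD/(πd³) = 1.1660 × 21.284 = 24.816 MPa
τ_m = K_s·8F_mD/(πd³) = 1.0568 × 42.554 = 44.971 MPa
Goodman: 1/n_f = τ_a/S_se + τ_m/S_su = 24.816/381 + 44.971/822 = 0.06513 + 0.05471 = 0.11984
n_f = 1/0.11984 = 8.344

8.34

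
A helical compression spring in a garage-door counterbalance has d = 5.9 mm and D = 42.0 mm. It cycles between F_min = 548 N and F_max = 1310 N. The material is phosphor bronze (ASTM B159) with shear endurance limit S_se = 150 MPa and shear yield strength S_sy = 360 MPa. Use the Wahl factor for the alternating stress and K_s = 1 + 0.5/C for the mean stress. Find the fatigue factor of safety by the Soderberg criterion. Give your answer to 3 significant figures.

0.329

C = D/d = 42.0/5.9 = 7.1186; K_W = (4C−1)/(4C−4)+0.615/C = 1.2090; K_s = 1+0.5/C = 1.0702
F_a = (F_max−F_min)/2 = 381 N; F_m = (F_max+F_min)/2 = 929 N
τ_a = K_W·8F_aD/(πd³) = 1.2090 × 198.41 = 239.87 MPa
τ_m = K_s·8F_mD/(πd³) = 1.0702 × 483.78 = 517.76 MPa
Soderberg: 1/n_f = τ_a/S_se + τ_m/S_sy = 239.87/150 + 517.76/360 = 1.59912 + 1.43823 = 3.0373
n_f = 1/3.0373 = 0.3292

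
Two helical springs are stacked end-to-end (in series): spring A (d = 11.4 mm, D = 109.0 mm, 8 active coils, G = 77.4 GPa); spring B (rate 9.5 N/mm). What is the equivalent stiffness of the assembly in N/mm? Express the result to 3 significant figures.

k_A = Gd⁴/(8D³N_a) = (77.4×10³)(11.4⁴)/(8·109.0³·8) = 15.773 N/mm
Series: 1/k_eq = 1/15.773 + 1/9.5 = 0.16866; k_eq = 5.9289 N/mm

5.93 N/mm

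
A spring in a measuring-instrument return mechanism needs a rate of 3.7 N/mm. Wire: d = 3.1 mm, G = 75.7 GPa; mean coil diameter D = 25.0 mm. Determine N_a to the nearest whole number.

15

N_a = Gd⁴/(8D³k) = (75.7×10³ × 3.1⁴)/(8 × 25.0³ × 3.7)
    = 6.99105e+06 / 462500 = 15.12 → 15 coils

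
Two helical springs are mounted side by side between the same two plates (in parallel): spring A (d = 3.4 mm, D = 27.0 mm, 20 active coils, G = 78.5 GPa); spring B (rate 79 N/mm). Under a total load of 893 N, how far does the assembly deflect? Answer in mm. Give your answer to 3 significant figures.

k_A = Gd⁴/(8D³N_a) = (78.5×10³)(3.4⁴)/(8·27.0³·20) = 3.331 N/mm
Parallel: k_eq = 3.331 + 79 = 82.331 N/mm
δ = F/k_eq = 893/82.331 = 10.846 mm

10.8 mm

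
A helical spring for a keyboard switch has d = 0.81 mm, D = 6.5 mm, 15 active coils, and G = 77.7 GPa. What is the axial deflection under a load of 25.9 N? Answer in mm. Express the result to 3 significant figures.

25.5 mm

k = Gd⁴/(8D³N_a) = (77.7×10³)(0.81⁴)/(8·6.5³·15) = 1.0149 N/mm
δ = F/k = 25.9 / 1.0149 = 25.519 mm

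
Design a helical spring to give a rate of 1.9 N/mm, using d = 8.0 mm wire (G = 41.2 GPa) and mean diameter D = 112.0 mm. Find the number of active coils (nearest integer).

N_a = Gd⁴/(8D³k) = (41.2×10³ × 8.0⁴)/(8 × 112.0³ × 1.9)
    = 1.68755e+08 / 2.13549e+07 = 7.902 → 8 coils

8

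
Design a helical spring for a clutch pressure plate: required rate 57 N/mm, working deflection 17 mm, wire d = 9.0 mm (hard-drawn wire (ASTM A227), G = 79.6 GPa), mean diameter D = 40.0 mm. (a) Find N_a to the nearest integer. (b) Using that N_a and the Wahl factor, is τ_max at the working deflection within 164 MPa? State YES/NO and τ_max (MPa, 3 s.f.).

(a) 18 coils; (b) NO, τ_max = 183 MPa

N_a = Gd⁴/(8D³k) = (79.6×10³)(9.0⁴)/(8·40.0³·57) = 17.9 → N_a = 18
Actual rate k = Gd⁴/(8D³·18) = 56.668 N/mm
Working load F = kδ = 56.668·17 = 963.36 N
C = 40.0/9.0 = 4.4444; K_W = (4C−1)/(4C−4)+0.615/C = 1.3561
τ_max = K_W·8FD/(πd³) = 1.3561·134.61 = 182.54 MPa
τ_max > 164 MPa → exceeds allowable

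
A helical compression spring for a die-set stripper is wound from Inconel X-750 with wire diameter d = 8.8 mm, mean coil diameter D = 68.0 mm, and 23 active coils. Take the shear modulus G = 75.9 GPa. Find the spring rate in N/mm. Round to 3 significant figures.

7.87 N/mm

k = Gd⁴/(8D³N_a) = (75.9×10³ × 8.8⁴) / (8 × 68.0³ × 23)
  = 4.55169e+08 / 5.78555e+07 = 7.8673 N/mm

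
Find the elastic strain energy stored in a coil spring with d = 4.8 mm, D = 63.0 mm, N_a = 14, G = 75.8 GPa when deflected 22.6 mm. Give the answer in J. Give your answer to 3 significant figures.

0.367 J

k = Gd⁴/(8D³N_a) = (75.8×10³)(4.8⁴)/(8·63.0³·14) = 1.4368 N/mm
U = ½kδ² = 0.5 × 1.4368 × 22.6² = 366.93 N·mm = 0.36693 J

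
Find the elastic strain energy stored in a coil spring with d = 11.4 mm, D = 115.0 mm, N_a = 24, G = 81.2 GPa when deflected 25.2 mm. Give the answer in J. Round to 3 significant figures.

1.49 J

k = Gd⁴/(8D³N_a) = (81.2×10³)(11.4⁴)/(8·115.0³·24) = 4.6966 N/mm
U = ½kδ² = 0.5 × 4.6966 × 25.2² = 1491.3 N·mm = 1.4913 J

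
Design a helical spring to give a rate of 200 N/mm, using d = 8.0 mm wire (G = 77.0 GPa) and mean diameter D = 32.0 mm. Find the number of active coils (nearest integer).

6

N_a = Gd⁴/(8D³k) = (77.0×10³ × 8.0⁴)/(8 × 32.0³ × 200)
    = 3.15392e+08 / 5.24288e+07 = 6.016 → 6 coils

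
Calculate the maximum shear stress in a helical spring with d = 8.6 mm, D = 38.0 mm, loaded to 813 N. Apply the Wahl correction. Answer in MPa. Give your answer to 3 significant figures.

Spring index C = D/d = 38.0/8.6 = 4.4186
K_W = (4C−1)/(4C−4) + 0.615/C = 16.674/13.674 + 0.1392 = 1.3586
τ₀ = 8FD/(πd³) = 8·813·38.0/(π·8.6³) = 247152/1998.2 = 123.69 MPa
τ_max = K·τ₀ = 1.3586 × 123.69 = 168.04 MPa

168 MPa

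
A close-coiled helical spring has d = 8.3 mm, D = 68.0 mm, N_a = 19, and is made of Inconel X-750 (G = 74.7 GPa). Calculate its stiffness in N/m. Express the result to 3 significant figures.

k = Gd⁴/(8D³N_a) = (74.7×10³ × 8.3⁴) / (8 × 68.0³ × 19)
  = 3.54514e+08 / 4.77937e+07 = 7.4176 N/mm = 7417.6 N/m

7420 N/m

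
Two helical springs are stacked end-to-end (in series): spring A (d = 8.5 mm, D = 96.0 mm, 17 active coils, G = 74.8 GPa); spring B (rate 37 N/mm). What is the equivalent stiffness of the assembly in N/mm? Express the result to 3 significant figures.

k_A = Gd⁴/(8D³N_a) = (74.8×10³)(8.5⁴)/(8·96.0³·17) = 3.2451 N/mm
Series: 1/k_eq = 1/3.2451 + 1/37 = 0.33519; k_eq = 2.9834 N/mm

2.98 N/mm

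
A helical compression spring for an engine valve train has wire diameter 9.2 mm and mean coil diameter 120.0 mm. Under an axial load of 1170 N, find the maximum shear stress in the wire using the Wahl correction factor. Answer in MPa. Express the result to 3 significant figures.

509 MPa

Spring index C = D/d = 120.0/9.2 = 13.0435
K_W = (4C−1)/(4C−4) + 0.615/C = 51.174/48.174 + 0.0471 = 1.1094
τ₀ = 8FD/(πd³) = 8·1170·120.0/(π·9.2³) = 1.1232e+06/2446.3 = 459.14 MPa
τ_max = K·τ₀ = 1.1094 × 459.14 = 509.38 MPa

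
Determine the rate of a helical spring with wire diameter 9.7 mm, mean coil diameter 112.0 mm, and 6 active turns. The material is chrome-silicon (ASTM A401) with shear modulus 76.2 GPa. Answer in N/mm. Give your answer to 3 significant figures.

10.0 N/mm

k = Gd⁴/(8D³N_a) = (76.2×10³ × 9.7⁴) / (8 × 112.0³ × 6)
  = 6.74593e+08 / 6.74365e+07 = 10.003 N/mm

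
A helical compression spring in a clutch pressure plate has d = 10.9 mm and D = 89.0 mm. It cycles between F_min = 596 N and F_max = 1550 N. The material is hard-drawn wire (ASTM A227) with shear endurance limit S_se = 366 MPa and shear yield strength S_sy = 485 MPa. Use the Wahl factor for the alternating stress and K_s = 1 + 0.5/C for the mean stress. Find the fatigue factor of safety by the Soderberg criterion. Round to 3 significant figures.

C = D/d = 89.0/10.9 = 8.1651; K_W = (4C−1)/(4C−4)+0.615/C = 1.1800; K_s = 1+0.5/C = 1.0612
F_a = (F_max−F_min)/2 = 477 N; F_m = (F_max+F_min)/2 = 1073 N
τ_a = K_W·8F_aD/(πd³) = 1.1800 × 83.477 = 98.503 MPa
τ_m = K_s·8F_mD/(πd³) = 1.0612 × 187.78 = 199.28 MPa
Soderberg: 1/n_f = τ_a/S_se + τ_m/S_sy = 98.503/366 + 199.28/485 = 0.26913 + 0.41089 = 0.68002
n_f = 1/0.68002 = 1.471

1.47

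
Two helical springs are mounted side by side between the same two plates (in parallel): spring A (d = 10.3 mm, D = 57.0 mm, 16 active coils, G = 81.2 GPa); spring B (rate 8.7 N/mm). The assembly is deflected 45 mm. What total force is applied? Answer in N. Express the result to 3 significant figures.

k_A = Gd⁴/(8D³N_a) = (81.2×10³)(10.3⁴)/(8·57.0³·16) = 38.554 N/mm
Parallel: k_eq = 38.554 + 8.7 = 47.254 N/mm
F = k_eq·δ = 47.254·45 = 2126.4 N

2130 N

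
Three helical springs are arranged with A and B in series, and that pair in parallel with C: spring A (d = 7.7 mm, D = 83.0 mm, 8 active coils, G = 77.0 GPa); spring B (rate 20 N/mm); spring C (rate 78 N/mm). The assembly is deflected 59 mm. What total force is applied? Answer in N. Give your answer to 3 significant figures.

4920 N

k_A = Gd⁴/(8D³N_a) = (77.0×10³)(7.7⁴)/(8·83.0³·8) = 7.3967 N/mm
Springs A,B series: k_AB = 1/(1/7.3967+1/20) = 5.3997 N/mm; parallel with C: k_eq = 5.3997+78 = 83.4 N/mm
F = k_eq·δ = 83.4·59 = 4920.6 N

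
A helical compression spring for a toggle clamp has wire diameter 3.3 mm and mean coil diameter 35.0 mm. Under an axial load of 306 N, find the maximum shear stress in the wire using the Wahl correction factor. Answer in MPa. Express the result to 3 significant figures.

Spring index C = D/d = 35.0/3.3 = 10.6061
K_W = (4C−1)/(4C−4) + 0.615/C = 41.424/38.424 + 0.0580 = 1.1361
τ₀ = 8FD/(πd³) = 8·306·35.0/(π·3.3³) = 85680/112.9 = 758.91 MPa
τ_max = K·τ₀ = 1.1361 × 758.91 = 862.16 MPa

862 MPa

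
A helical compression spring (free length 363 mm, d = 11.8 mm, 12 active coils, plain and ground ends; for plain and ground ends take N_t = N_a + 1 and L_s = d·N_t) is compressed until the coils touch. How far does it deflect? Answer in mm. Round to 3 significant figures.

210 mm

N_t = 13; L_s = 11.8·13 = 153.4 mm
δ_solid = L₀ − L_s = 363 − 153.4 = 209.6 mm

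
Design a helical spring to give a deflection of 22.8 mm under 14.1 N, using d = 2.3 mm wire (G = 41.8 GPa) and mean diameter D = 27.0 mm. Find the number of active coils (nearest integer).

12

Required rate k = F/δ = 14.1/22.8 = 0.61842 N/mm
N_a = Gd⁴/(8D³k) = (41.8×10³ × 2.3⁴)/(8 × 27.0³ × 0.61842)
    = 1.16974e+06 / 97379.1 = 12.01 → 12 coils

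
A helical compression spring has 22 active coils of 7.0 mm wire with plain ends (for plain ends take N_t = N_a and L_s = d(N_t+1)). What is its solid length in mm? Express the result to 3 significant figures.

161 mm

plain ends: N_t = N_a = 22
L_s = d·(N_t+1) = 7.0 × 23 = 161 mm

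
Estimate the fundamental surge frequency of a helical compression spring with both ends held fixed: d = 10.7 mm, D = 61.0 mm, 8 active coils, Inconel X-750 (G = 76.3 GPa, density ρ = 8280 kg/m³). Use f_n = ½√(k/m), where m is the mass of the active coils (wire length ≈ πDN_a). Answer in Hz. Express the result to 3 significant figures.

123 Hz

k = Gd⁴/(8D³N_a) = (76.3×10³)(10.7⁴)/(8·61.0³·8) = 68.848 N/mm = 68848 N/m
Wire length L = πDN_a = π·61.0·8 = 1533.1 mm
m = ρ·(πd²/4)·L = 8280 × 89.92×10⁻⁶ m² × 1.5331 m = 1.1415 kg
f_n = ½√(k/m) = 0.5·√(68848/1.1415) = 0.5·√(60316) = 122.8 Hz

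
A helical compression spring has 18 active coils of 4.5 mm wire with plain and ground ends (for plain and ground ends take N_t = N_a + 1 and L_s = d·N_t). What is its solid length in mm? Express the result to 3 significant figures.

plain and ground ends: N_t = N_a + 1 = 18 + 1 = 19
L_s = d·N_t = 4.5 × 19 = 85.5 mm

85.5 mm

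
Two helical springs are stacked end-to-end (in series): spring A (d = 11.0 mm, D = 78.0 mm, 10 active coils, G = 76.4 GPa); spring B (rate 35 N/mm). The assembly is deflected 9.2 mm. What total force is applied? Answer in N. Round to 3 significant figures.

k_A = Gd⁴/(8D³N_a) = (76.4×10³)(11.0⁴)/(8·78.0³·10) = 29.464 N/mm
Series: 1/k_eq = 1/29.464 + 1/35 = 0.062511; k_eq = 15.997 N/mm
F = k_eq·δ = 15.997·9.2 = 147.17 N

147 N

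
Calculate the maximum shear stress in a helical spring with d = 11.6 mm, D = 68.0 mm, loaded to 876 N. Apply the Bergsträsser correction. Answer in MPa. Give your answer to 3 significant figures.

Spring index C = D/d = 68.0/11.6 = 5.8621
K_B = (4C+2)/(4C−3) = 25.448/20.448 = 1.2445
τ₀ = 8FD/(πd³) = 8·876·68.0/(π·11.6³) = 476544/4903.7 = 97.181 MPa
τ_max = K·τ₀ = 1.2445 × 97.181 = 120.94 MPa

121 MPa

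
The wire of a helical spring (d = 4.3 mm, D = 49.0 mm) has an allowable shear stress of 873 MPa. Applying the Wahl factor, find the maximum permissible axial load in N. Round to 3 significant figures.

494 N

C = D/d = 49.0/4.3 = 11.3953
K_W = (4C−1)/(4C−4) + 0.615/C = 44.581/41.581 + 0.0540 = 1.1261
τ_max = K·8FD/(πd³) → F_max = τ_allow·πd³/(8DK)
F_max = 873·π·4.3³/(8·49.0·1.1261) = 2.1806e+05/441.44 = 493.97 N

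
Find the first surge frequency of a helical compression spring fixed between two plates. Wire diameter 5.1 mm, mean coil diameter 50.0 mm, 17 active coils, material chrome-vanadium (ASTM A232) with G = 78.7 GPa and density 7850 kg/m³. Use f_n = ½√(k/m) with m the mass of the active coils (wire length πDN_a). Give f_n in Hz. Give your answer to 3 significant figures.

42.8 Hz

k = Gd⁴/(8D³N_a) = (78.7×10³)(5.1⁴)/(8·50.0³·17) = 3.1319 N/mm = 3131.9 N/m
Wire length L = πDN_a = π·50.0·17 = 2670.4 mm
m = ρ·(πd²/4)·L = 7850 × 20.428×10⁻⁶ m² × 2.6704 m = 0.42822 kg
f_n = ½√(k/m) = 0.5·√(3131.9/0.42822) = 0.5·√(7313.7) = 42.76 Hz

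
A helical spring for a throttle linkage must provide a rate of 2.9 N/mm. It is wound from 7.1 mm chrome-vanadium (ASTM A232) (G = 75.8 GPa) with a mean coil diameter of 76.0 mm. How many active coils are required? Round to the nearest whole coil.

N_a = Gd⁴/(8D³k) = (75.8×10³ × 7.1⁴)/(8 × 76.0³ × 2.9)
    = 1.92621e+08 / 1.01842e+07 = 18.91 → 19 coils

19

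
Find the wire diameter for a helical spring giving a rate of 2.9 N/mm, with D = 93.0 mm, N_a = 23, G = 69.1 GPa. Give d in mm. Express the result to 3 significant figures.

d = (8D³N_a·k / G)^(1/4) = (8·93.0³·23·2.9 / (69.1×10³))^0.25
  = (6211.4)^0.25 = 8.8776 mm

8.88 mm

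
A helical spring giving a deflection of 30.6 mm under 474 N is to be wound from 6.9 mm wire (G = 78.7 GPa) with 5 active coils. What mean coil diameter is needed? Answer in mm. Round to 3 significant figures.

66.0 mm

Required rate k = F/δ = 474/30.6 = 15.49 N/mm
D = (Gd⁴/(8N_a·k))^(1/3) = (78.7×10³·6.9⁴/(8·5·15.49))^(1/3)
  = (287908)^(1/3) = 66.0315 mm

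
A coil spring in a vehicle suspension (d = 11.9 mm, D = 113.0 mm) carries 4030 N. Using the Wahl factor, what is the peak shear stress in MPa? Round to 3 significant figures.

Spring index C = D/d = 113.0/11.9 = 9.4958
K_W = (4C−1)/(4C−4) + 0.615/C = 36.983/33.983 + 0.0648 = 1.1530
τ₀ = 8FD/(πd³) = 8·4030·113.0/(π·11.9³) = 3.64312e+06/5294.1 = 688.15 MPa
τ_max = K·τ₀ = 1.1530 × 688.15 = 793.47 MPa

793 MPa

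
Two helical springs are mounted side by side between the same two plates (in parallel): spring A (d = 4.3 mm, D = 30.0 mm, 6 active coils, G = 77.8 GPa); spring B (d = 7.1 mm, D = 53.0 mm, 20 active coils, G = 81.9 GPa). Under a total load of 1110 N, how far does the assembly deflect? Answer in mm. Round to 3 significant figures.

37.9 mm

k_A = Gd⁴/(8D³N_a) = (77.8×10³)(4.3⁴)/(8·30.0³·6) = 20.523 N/mm
k_B = Gd⁴/(8D³N_a) = (81.9×10³)(7.1⁴)/(8·53.0³·20) = 8.7371 N/mm
Parallel: k_eq = 20.523 + 8.7371 = 29.261 N/mm
δ = F/k_eq = 1110/29.261 = 37.935 mm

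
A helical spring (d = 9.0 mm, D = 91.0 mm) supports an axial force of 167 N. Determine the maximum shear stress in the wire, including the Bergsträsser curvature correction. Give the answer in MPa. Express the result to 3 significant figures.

Spring index C = D/d = 91.0/9.0 = 10.1111
K_B = (4C+2)/(4C−3) = 42.444/37.444 = 1.1335
τ₀ = 8FD/(πd³) = 8·167·91.0/(π·9.0³) = 121576/2290.2 = 53.085 MPa
τ_max = K·τ₀ = 1.1335 × 53.085 = 60.173 MPa

60.2 MPa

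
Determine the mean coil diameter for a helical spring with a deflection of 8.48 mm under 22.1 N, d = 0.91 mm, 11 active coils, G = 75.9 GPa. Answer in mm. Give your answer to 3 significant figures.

Required rate k = F/δ = 22.1/8.48 = 2.6061 N/mm
D = (Gd⁴/(8N_a·k))^(1/3) = (75.9×10³·0.91⁴/(8·11·2.6061))^(1/3)
  = (226.949)^(1/3) = 6.0997 mm

6.10 mm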